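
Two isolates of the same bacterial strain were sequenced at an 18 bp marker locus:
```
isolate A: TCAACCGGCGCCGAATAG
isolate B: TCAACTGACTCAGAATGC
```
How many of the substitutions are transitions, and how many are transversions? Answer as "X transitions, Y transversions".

3 transitions, 3 transversions

Transitions (purine↔purine or pyrimidine↔pyrimidine): 6 C→T, 8 G→A, 17 A→G.
Transversions (purine↔pyrimidine): 10 G→T, 12 C→A, 18 G→C.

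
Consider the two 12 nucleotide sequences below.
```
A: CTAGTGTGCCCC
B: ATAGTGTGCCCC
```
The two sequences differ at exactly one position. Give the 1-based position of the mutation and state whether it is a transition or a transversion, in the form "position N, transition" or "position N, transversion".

The sequences differ only at position 1: C→A (pyrimidine→purine), a transversion.

position 1, transversion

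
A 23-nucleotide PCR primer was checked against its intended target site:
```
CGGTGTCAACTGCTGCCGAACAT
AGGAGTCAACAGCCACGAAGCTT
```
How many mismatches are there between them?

The sequences differ at sites 1, 4, 11, 14, 15, 17, 18, 20, 22 (1-based) — 9 in total.

9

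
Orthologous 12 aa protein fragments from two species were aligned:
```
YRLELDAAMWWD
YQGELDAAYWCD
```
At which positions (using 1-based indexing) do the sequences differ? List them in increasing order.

2, 3, 9, 11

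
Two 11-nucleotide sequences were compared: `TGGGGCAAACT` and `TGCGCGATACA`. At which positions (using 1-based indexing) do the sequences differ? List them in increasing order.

3, 5, 6, 8, 11

Scanning 1-based: 3: G/C; 5: G/C; 6: C/G; 8: A/T; 11: T/A.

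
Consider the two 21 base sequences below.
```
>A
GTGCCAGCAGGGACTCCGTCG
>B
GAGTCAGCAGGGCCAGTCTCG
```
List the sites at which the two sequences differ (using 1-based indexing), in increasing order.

2, 4, 13, 15, 16, 17, 18

Scanning 1-based: 2: T/A; 4: C/T; 13: A/C; 15: T/A; 16: C/G; 17: C/T; 18: G/C.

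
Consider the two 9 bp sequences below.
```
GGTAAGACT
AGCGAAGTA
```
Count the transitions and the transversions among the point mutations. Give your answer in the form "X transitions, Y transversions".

Mismatches (1-based):
site 1: G→A (purine→purine, transition)
site 3: T→C (pyrimidine→pyrimidine, transition)
site 4: A→G (purine→purine, transition)
site 6: G→A (purine→purine, transition)
site 7: A→G (purine→purine, transition)
site 8: C→T (pyrimidine→pyrimidine, transition)
site 9: T→A (pyrimidine→purine, transversion)

6 transitions, 1 transversion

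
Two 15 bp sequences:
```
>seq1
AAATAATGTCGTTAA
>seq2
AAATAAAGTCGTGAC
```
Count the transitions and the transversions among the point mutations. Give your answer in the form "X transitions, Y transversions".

0 transitions, 3 transversions

Transitions (purine↔purine or pyrimidine↔pyrimidine): none.
Transversions (purine↔pyrimidine): 7 T→A, 13 T→G, 15 A→C.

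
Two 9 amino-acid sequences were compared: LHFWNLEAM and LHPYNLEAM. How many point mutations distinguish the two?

2

The sequences differ at positions 3, 4 (1-based) — 2 in total.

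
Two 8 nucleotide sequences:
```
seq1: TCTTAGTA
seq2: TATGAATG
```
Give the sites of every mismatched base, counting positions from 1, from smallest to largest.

2, 4, 6, 8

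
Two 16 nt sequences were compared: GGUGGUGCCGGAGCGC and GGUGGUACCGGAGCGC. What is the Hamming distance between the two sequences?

1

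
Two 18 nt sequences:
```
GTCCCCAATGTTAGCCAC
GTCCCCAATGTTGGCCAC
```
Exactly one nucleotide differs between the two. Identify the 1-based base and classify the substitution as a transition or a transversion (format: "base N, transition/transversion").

base 13, transition

Base 13 changes A→G. A is a purine and G is a purine, so this is a transition.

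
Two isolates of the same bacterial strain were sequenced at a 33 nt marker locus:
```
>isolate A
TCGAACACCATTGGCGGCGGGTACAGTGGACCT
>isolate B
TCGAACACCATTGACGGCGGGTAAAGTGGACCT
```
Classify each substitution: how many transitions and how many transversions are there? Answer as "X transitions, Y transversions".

Transitions (purine↔purine or pyrimidine↔pyrimidine): 14 G→A.
Transversions (purine↔pyrimidine): 24 C→A.

1 transition, 1 transversion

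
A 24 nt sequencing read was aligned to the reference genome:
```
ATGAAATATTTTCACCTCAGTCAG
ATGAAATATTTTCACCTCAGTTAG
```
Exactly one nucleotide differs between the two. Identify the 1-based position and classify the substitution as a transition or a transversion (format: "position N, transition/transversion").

Position 22 changes C→T. C is a pyrimidine and T is a pyrimidine, so this is a transition.

position 22, transition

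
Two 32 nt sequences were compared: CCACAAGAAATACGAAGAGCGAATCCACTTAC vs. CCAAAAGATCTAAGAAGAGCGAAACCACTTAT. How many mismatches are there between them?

The sequences differ at sites 4, 9, 10, 13, 24, 32 (1-based) — 6 in total.

6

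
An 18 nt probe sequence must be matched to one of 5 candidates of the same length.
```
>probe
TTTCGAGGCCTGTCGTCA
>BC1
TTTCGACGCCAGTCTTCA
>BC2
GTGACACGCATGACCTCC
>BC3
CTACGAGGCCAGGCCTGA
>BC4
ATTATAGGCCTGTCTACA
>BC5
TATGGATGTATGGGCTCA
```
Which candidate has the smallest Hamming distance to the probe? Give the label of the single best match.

BC1 differs at 3 sites; BC2 differs at 9 sites; BC3 differs at 6 sites; BC4 differs at 5 sites; BC5 differs at 8 sites. The closest is BC1.

BC1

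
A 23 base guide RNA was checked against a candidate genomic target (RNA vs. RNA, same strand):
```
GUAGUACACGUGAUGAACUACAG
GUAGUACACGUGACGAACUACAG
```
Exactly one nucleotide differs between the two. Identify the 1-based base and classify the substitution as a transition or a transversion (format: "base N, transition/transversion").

base 14, transition

The sequences differ only at base 14: U→C (pyrimidine→pyrimidine), a transition.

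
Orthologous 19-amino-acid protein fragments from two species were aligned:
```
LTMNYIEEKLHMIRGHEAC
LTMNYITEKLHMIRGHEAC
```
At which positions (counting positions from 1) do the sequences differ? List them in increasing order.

Differences at position 7 (E→T).

7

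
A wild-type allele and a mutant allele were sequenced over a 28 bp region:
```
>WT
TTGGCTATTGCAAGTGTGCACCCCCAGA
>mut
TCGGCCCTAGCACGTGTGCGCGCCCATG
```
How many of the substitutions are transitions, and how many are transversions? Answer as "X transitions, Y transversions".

4 transitions, 5 transversions

Transitions (purine↔purine or pyrimidine↔pyrimidine): 2 T→C, 6 T→C, 20 A→G, 28 A→G.
Transversions (purine↔pyrimidine): 7 A→C, 9 T→A, 13 A→C, 22 C→G, 27 G→T.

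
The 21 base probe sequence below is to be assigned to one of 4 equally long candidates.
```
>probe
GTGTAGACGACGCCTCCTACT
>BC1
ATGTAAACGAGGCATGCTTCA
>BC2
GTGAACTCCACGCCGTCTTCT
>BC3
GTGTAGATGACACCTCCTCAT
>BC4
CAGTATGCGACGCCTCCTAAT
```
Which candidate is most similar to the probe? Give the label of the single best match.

BC3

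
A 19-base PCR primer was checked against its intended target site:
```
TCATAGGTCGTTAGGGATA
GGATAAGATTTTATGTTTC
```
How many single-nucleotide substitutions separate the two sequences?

10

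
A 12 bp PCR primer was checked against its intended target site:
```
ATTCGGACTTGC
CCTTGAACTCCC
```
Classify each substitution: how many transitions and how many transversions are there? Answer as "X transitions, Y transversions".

Transitions (purine↔purine or pyrimidine↔pyrimidine): 2 T→C, 4 C→T, 6 G→A, 10 T→C.
Transversions (purine↔pyrimidine): 1 A→C, 11 G→C.

4 transitions, 2 transversions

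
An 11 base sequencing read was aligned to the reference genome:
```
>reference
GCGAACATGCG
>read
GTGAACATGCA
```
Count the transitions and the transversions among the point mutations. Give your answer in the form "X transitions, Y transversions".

2 transitions, 0 transversions

Mismatches (1-based):
base 2: C→T (pyrimidine→pyrimidine, transition)
base 11: G→A (purine→purine, transition)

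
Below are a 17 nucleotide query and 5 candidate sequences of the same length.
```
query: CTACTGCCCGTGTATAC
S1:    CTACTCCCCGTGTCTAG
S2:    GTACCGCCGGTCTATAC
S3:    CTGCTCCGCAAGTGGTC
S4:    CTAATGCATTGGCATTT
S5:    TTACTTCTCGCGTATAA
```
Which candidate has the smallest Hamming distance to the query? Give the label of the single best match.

S1

Hamming distances to query — S1: 3; S2: 4; S3: 8; S4: 8; S5: 5.
Smallest is S1 with 3 mismatches.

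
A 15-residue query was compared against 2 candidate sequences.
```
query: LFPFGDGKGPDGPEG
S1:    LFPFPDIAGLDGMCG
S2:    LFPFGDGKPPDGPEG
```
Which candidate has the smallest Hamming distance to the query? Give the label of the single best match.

Hamming distances to query — S1: 6; S2: 1.
Smallest is S2 with 1 mismatch.

S2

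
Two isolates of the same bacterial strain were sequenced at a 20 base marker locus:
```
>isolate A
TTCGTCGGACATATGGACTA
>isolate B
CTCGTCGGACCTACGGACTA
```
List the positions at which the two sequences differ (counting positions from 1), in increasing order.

1, 11, 14

Differences at position 1 (T→C), position 11 (A→C), position 14 (T→C).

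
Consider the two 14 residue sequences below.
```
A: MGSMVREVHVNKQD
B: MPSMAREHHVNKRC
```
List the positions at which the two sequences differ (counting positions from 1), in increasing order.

Scanning 1-based: 2: G/P; 5: V/A; 8: V/H; 13: Q/R; 14: D/C.

2, 5, 8, 13, 14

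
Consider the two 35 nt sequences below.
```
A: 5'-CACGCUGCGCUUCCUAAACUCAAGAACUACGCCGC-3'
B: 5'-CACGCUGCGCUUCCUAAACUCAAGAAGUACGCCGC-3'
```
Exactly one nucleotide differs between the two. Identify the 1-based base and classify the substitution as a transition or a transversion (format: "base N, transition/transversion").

base 27, transversion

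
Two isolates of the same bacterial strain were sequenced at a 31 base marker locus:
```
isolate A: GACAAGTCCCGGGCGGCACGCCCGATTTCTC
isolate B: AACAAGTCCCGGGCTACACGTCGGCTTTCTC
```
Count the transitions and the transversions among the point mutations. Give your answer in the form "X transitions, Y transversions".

3 transitions, 3 transversions

Transitions (purine↔purine or pyrimidine↔pyrimidine): 1 G→A, 16 G→A, 21 C→T.
Transversions (purine↔pyrimidine): 15 G→T, 23 C→G, 25 A→C.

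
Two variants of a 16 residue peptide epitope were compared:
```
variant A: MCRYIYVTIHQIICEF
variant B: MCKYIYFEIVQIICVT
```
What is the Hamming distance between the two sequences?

6

Comparing position by position, 6 residues differ: 3 (R/K), 7 (V/F), 8 (T/E), 10 (H/V), 15 (E/V), 16 (F/T).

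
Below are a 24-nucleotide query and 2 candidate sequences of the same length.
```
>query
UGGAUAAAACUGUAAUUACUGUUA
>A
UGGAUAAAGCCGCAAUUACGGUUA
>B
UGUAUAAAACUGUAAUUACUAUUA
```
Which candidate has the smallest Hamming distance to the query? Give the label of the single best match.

Hamming distances to query — A: 4; B: 2.
Smallest is B with 2 mismatches.

B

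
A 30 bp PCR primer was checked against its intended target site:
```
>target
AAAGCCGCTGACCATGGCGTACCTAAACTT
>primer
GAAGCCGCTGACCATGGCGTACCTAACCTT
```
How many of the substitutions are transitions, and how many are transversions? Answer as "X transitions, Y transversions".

Mismatches (1-based):
base 1: A→G (purine→purine, transition)
base 27: A→C (purine→pyrimidine, transversion)

1 transition, 1 transversion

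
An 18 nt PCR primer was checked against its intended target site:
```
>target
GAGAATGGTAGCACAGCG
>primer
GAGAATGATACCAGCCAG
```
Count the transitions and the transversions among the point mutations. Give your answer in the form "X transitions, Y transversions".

1 transition, 5 transversions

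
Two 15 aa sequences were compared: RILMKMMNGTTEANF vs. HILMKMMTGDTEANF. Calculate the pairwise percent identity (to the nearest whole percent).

80%

3 positions differ (1, 8, 10), so 12 of 15 match: 12/15 = 80%.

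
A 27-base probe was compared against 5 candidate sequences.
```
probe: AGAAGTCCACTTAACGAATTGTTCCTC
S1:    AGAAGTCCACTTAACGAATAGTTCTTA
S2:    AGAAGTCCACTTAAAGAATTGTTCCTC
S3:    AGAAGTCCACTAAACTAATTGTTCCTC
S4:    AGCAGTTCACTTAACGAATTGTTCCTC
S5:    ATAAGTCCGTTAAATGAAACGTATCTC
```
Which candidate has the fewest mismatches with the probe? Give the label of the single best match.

S2

Hamming distances to probe — S1: 3; S2: 1; S3: 2; S4: 2; S5: 9.
Smallest is S2 with 1 mismatch.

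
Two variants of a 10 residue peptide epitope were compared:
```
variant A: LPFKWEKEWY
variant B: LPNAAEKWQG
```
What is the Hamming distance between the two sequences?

6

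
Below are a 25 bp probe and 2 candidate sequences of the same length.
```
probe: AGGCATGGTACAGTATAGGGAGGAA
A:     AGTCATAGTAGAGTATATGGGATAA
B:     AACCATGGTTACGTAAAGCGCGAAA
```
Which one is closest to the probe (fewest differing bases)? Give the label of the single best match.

A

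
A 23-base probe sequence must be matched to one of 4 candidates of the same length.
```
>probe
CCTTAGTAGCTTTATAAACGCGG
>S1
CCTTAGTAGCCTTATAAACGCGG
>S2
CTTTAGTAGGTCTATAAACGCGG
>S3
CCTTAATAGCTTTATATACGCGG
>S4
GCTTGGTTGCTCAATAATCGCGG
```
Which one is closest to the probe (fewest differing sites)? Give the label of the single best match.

Hamming distances to probe — S1: 1; S2: 3; S3: 2; S4: 6.
Smallest is S1 with 1 mismatch.

S1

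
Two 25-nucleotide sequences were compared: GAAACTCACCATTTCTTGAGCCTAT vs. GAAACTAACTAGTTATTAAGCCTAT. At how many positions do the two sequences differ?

5

Mismatches (1-based): position 7: C→A; position 10: C→T; position 12: T→G; position 15: C→A; position 18: G→A.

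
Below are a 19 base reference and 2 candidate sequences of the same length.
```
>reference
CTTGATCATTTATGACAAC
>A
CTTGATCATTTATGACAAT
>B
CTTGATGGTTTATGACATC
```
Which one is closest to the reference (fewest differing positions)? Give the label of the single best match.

A

Hamming distances to reference — A: 1; B: 3.
Smallest is A with 1 mismatch.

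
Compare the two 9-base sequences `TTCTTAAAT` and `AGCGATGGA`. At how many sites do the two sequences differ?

8

The sequences differ at sites 1, 2, 4, 5, 6, 7, 8, 9 (1-based) — 8 in total.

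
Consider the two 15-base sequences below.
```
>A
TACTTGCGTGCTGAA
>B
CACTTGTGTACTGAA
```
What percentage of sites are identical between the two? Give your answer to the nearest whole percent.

Mismatches at positions 1, 7, 10 (1-based): 3 of 15.
Identical positions: 12/15 = 80% → 80%.

80%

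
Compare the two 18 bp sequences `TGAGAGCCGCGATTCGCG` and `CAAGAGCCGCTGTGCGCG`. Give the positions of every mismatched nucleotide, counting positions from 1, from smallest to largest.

1, 2, 11, 12, 14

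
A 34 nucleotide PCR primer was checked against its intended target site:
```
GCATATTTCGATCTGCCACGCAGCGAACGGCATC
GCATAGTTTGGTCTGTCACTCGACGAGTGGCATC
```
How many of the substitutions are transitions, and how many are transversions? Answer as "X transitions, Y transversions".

7 transitions, 2 transversions

Transitions (purine↔purine or pyrimidine↔pyrimidine): 9 C→T, 11 A→G, 16 C→T, 22 A→G, 23 G→A, 27 A→G, 28 C→T.
Transversions (purine↔pyrimidine): 6 T→G, 20 G→T.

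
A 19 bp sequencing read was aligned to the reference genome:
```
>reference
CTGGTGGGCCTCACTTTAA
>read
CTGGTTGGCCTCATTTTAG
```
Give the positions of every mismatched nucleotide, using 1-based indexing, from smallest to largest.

6, 14, 19

Scanning 1-based: 6: G/T; 14: C/T; 19: A/G.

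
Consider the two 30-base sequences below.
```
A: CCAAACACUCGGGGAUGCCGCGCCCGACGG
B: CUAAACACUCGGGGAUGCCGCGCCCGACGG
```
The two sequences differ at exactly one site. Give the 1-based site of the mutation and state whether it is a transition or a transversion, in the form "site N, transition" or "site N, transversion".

The sequences differ only at site 2: C→U (pyrimidine→pyrimidine), a transition.

site 2, transition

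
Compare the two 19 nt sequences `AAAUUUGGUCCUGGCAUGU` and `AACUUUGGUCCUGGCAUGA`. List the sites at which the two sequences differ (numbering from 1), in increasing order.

3, 19

Scanning 1-based: 3: A/C; 19: U/A.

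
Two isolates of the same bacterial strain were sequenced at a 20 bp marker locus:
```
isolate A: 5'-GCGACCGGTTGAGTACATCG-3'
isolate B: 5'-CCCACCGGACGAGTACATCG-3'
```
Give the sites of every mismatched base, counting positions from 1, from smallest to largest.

1, 3, 9, 10

Differences at site 1 (G→C), site 3 (G→C), site 9 (T→A), site 10 (T→C).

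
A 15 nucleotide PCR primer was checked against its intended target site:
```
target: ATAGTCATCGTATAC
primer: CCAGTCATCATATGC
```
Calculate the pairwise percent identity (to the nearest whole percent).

73%

4 positions differ (1, 2, 10, 14), so 11 of 15 match: 11/15 = 73.33%.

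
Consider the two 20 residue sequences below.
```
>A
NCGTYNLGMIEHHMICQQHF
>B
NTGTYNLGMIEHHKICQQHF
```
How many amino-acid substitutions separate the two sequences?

2

Mismatches (1-based): position 2: C→T; position 14: M→K.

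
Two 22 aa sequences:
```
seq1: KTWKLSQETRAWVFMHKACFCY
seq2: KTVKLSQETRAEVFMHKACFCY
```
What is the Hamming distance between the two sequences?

2

Comparing position by position, 2 positions differ: 3 (W/V), 12 (W/E).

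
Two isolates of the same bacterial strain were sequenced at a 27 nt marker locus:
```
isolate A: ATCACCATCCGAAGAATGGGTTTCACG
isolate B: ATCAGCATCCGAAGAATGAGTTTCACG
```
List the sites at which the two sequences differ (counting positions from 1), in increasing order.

Differences at site 5 (C→G), site 19 (G→A).

5, 19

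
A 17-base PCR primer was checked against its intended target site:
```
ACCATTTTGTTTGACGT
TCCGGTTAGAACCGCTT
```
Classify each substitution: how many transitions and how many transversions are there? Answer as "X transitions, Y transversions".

Mismatches (1-based):
base 1: A→T (purine→pyrimidine, transversion)
base 4: A→G (purine→purine, transition)
base 5: T→G (pyrimidine→purine, transversion)
base 8: T→A (pyrimidine→purine, transversion)
base 10: T→A (pyrimidine→purine, transversion)
base 11: T→A (pyrimidine→purine, transversion)
base 12: T→C (pyrimidine→pyrimidine, transition)
base 13: G→C (purine→pyrimidine, transversion)
base 14: A→G (purine→purine, transition)
base 16: G→T (purine→pyrimidine, transversion)

3 transitions, 7 transversions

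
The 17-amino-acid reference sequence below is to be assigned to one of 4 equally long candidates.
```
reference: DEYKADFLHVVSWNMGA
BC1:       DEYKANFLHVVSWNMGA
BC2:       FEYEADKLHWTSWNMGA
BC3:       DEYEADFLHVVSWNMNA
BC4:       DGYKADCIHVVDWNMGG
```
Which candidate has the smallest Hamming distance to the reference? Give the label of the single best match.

BC1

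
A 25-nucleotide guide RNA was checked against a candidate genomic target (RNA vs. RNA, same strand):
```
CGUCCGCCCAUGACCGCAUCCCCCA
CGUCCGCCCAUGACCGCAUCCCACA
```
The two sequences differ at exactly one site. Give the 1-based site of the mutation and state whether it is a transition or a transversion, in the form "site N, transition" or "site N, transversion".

Site 23 changes C→A. C is a pyrimidine and A is a purine, so this is a transversion.

site 23, transversion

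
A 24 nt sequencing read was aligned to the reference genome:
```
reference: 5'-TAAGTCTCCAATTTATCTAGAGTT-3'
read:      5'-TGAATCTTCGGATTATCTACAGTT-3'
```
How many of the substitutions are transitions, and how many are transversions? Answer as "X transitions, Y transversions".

Mismatches (1-based):
site 2: A→G (purine→purine, transition)
site 4: G→A (purine→purine, transition)
site 8: C→T (pyrimidine→pyrimidine, transition)
site 10: A→G (purine→purine, transition)
site 11: A→G (purine→purine, transition)
site 12: T→A (pyrimidine→purine, transversion)
site 20: G→C (purine→pyrimidine, transversion)

5 transitions, 2 transversions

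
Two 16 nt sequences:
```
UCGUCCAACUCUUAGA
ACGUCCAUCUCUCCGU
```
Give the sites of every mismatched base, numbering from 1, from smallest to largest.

1, 8, 13, 14, 16

Differences at site 1 (U→A), site 8 (A→U), site 13 (U→C), site 14 (A→C), site 16 (A→U).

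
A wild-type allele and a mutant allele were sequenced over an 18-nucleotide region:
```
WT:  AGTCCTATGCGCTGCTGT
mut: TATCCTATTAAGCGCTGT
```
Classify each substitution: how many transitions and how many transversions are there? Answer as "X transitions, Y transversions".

3 transitions, 4 transversions

Transitions (purine↔purine or pyrimidine↔pyrimidine): 2 G→A, 11 G→A, 13 T→C.
Transversions (purine↔pyrimidine): 1 A→T, 9 G→T, 10 C→A, 12 C→G.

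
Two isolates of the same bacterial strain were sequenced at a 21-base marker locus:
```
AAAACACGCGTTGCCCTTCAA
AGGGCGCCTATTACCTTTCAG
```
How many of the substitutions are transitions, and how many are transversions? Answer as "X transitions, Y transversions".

9 transitions, 1 transversion

Transitions (purine↔purine or pyrimidine↔pyrimidine): 2 A→G, 3 A→G, 4 A→G, 6 A→G, 9 C→T, 10 G→A, 13 G→A, 16 C→T, 21 A→G.
Transversions (purine↔pyrimidine): 8 G→C.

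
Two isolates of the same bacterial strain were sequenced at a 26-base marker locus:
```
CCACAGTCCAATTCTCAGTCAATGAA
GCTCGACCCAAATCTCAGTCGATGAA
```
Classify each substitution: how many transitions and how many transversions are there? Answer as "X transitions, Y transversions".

Transitions (purine↔purine or pyrimidine↔pyrimidine): 5 A→G, 6 G→A, 7 T→C, 21 A→G.
Transversions (purine↔pyrimidine): 1 C→G, 3 A→T, 12 T→A.

4 transitions, 3 transversions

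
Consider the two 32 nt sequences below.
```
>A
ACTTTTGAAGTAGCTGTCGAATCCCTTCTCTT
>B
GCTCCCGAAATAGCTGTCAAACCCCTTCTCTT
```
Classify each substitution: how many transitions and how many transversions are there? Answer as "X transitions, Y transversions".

7 transitions, 0 transversions

Mismatches (1-based):
base 1: A→G (purine→purine, transition)
base 4: T→C (pyrimidine→pyrimidine, transition)
base 5: T→C (pyrimidine→pyrimidine, transition)
base 6: T→C (pyrimidine→pyrimidine, transition)
base 10: G→A (purine→purine, transition)
base 19: G→A (purine→purine, transition)
base 22: T→C (pyrimidine→pyrimidine, transition)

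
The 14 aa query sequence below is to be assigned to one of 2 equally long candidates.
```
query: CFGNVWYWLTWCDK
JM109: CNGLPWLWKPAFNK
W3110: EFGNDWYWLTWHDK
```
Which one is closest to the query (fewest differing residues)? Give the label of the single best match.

Hamming distances to query — JM109: 9; W3110: 3.
Smallest is W3110 with 3 mismatches.

W3110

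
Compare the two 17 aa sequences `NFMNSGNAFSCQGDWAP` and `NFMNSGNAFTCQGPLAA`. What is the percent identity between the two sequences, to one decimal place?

76.5%

4 positions differ (10, 14, 15, 17), so 13 of 17 match: 13/17 = 76.47%.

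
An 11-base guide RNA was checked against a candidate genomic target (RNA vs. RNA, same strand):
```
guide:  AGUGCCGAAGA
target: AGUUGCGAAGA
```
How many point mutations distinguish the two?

The sequences differ at sites 4, 5 (1-based) — 2 in total.

2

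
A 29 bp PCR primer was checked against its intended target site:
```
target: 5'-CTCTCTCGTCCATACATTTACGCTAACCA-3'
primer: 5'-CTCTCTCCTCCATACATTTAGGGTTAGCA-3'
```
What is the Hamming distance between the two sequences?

5

Mismatches (1-based): base 8: G→C; base 21: C→G; base 23: C→G; base 25: A→T; base 27: C→G.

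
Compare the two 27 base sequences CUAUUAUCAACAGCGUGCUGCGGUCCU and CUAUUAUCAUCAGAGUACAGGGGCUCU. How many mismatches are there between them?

Comparing position by position, 7 bases differ: 10 (A/U), 14 (C/A), 17 (G/A), 19 (U/A), 21 (C/G), 24 (U/C), 25 (C/U).

7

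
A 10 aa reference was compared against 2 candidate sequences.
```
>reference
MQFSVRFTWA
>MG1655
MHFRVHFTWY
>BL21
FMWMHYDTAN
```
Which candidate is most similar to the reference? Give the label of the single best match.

MG1655

Hamming distances to reference — MG1655: 4; BL21: 9.
Smallest is MG1655 with 4 mismatches.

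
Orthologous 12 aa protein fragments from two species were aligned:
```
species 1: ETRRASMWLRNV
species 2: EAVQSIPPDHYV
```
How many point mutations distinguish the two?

10

Comparing position by position, 10 positions differ: 2 (T/A), 3 (R/V), 4 (R/Q), 5 (A/S), 6 (S/I), 7 (M/P), 8 (W/P), 9 (L/D), 10 (R/H), 11 (N/Y).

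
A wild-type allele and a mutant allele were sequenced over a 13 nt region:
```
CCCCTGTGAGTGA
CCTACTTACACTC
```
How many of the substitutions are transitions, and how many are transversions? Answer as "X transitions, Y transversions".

5 transitions, 5 transversions

Transitions (purine↔purine or pyrimidine↔pyrimidine): 3 C→T, 5 T→C, 8 G→A, 10 G→A, 11 T→C.
Transversions (purine↔pyrimidine): 4 C→A, 6 G→T, 9 A→C, 12 G→T, 13 A→C.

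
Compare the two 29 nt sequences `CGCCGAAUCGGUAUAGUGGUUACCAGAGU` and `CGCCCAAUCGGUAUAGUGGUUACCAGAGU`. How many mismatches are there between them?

Comparing position by position, 1 base differs: 5 (G/C).

1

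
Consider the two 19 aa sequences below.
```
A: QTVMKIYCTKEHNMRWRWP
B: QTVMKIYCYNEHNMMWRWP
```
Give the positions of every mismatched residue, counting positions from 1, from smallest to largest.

9, 10, 15

Differences at position 9 (T→Y), position 10 (K→N), position 15 (R→M).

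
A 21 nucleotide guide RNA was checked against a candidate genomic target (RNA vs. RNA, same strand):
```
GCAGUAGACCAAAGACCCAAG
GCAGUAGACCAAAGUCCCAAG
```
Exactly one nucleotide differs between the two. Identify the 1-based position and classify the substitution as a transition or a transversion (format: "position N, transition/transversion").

position 15, transversion

Position 15 changes A→U. A is a purine and U is a pyrimidine, so this is a transversion.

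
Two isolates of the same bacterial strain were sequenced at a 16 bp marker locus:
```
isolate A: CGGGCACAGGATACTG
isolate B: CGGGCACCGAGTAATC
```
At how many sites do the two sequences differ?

Mismatches (1-based): site 8: A→C; site 10: G→A; site 11: A→G; site 14: C→A; site 16: G→C.

5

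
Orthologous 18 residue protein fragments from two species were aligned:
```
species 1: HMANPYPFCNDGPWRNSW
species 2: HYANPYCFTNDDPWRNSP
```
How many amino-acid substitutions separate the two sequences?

The sequences differ at positions 2, 7, 9, 12, 18 (1-based) — 5 in total.

5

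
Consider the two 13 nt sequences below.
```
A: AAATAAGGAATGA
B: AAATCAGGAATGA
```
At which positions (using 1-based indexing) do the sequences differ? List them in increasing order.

5

Differences at position 5 (A→C).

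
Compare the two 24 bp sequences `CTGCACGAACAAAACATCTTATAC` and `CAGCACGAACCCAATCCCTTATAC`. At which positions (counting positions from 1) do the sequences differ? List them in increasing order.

Scanning 1-based: 2: T/A; 11: A/C; 12: A/C; 15: C/T; 16: A/C; 17: T/C.

2, 11, 12, 15, 16, 17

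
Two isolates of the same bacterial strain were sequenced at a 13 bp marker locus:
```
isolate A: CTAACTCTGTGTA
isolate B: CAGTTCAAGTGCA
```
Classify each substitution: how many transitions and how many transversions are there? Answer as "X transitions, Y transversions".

4 transitions, 4 transversions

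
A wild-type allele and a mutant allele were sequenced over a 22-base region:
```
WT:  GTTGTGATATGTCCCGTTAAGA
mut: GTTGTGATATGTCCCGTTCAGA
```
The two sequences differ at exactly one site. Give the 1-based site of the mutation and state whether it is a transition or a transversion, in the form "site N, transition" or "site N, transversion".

site 19, transversion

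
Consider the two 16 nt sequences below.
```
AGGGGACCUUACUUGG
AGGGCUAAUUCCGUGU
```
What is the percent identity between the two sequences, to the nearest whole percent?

56%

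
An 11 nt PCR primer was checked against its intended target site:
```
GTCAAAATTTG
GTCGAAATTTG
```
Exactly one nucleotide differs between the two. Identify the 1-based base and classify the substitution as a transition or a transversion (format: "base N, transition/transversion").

base 4, transition

The sequences differ only at base 4: A→G (purine→purine), a transition.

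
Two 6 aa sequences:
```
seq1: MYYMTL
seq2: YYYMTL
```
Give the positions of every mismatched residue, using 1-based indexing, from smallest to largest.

Scanning 1-based: 1: M/Y.

1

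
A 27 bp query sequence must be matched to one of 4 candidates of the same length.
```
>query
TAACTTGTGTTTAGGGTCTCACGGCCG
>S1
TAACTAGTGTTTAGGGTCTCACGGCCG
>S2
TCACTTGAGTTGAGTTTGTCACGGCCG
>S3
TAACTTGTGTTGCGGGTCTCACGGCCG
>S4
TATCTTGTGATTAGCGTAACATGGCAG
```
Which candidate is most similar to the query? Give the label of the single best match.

S1

Hamming distances to query — S1: 1; S2: 6; S3: 2; S4: 7.
Smallest is S1 with 1 mismatch.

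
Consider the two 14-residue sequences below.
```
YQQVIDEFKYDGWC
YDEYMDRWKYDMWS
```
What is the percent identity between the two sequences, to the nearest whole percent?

8 positions differ (2, 3, 4, 5, 7, 8, 12, 14), so 6 of 14 match: 6/14 = 42.86%.

43%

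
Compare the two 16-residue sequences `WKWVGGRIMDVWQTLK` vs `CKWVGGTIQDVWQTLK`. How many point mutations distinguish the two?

3

The sequences differ at residues 1, 7, 9 (1-based) — 3 in total.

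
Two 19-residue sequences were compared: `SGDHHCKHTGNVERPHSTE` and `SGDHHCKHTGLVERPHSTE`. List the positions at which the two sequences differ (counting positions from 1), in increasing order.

11

Scanning 1-based: 11: N/L.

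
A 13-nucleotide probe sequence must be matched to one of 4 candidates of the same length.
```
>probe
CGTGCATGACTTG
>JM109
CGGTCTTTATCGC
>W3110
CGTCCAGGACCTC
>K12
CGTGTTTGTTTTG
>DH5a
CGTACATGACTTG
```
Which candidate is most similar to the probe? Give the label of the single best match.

JM109 differs at 8 positions; W3110 differs at 4 positions; K12 differs at 4 positions; DH5a differs at 1 position. The closest is DH5a.

DH5a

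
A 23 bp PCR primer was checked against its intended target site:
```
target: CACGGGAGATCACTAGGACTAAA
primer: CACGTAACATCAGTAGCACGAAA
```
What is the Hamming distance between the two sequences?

Comparing position by position, 6 sites differ: 5 (G/T), 6 (G/A), 8 (G/C), 13 (C/G), 17 (G/C), 20 (T/G).

6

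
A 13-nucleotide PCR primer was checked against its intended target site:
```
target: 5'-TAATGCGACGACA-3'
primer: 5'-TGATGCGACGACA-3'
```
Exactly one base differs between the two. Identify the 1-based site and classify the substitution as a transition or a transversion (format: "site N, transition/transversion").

Site 2 changes A→G. A is a purine and G is a purine, so this is a transition.

site 2, transition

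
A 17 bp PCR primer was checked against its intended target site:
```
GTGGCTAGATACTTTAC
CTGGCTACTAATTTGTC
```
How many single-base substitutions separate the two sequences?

7

Comparing position by position, 7 sites differ: 1 (G/C), 8 (G/C), 9 (A/T), 10 (T/A), 12 (C/T), 15 (T/G), 16 (A/T).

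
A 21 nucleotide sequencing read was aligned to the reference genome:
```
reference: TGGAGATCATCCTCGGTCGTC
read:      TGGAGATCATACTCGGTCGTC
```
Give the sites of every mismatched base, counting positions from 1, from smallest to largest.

Differences at site 11 (C→A).

11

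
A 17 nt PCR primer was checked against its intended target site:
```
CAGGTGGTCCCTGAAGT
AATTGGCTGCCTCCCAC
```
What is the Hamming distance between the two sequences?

Comparing position by position, 11 bases differ: 1 (C/A), 3 (G/T), 4 (G/T), 5 (T/G), 7 (G/C), 9 (C/G), 13 (G/C), 14 (A/C), 15 (A/C), 16 (G/A), 17 (T/C).

11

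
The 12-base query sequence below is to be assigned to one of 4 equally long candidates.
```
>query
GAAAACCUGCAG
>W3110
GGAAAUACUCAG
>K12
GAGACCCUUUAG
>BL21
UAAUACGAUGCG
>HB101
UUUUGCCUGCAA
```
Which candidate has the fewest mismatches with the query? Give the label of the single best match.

K12

Hamming distances to query — W3110: 5; K12: 4; BL21: 7; HB101: 6.
Smallest is K12 with 4 mismatches.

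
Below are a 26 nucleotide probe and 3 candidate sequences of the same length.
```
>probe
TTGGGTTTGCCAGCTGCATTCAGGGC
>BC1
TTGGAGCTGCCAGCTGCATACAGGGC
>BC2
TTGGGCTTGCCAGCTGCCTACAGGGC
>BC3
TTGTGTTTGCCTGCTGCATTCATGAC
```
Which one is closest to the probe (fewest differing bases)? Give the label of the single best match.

BC2

BC1 differs at 4 bases; BC2 differs at 3 bases; BC3 differs at 4 bases. The closest is BC2.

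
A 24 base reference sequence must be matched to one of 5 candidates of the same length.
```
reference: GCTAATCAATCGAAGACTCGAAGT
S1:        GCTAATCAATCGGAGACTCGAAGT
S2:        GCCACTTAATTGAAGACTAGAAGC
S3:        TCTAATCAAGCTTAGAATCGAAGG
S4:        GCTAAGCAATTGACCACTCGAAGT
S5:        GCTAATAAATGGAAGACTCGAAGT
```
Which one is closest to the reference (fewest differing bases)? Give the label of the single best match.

S1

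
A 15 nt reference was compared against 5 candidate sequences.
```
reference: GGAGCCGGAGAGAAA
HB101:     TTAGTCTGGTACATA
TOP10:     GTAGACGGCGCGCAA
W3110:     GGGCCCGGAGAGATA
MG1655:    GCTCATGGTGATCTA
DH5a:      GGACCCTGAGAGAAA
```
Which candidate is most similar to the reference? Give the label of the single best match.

DH5a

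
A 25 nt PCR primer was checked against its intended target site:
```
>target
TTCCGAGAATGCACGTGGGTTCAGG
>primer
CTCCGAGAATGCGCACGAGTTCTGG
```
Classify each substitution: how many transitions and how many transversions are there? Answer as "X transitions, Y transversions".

5 transitions, 1 transversion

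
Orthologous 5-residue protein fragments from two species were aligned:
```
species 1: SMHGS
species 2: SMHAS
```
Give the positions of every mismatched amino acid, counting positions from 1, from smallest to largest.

Scanning 1-based: 4: G/A.

4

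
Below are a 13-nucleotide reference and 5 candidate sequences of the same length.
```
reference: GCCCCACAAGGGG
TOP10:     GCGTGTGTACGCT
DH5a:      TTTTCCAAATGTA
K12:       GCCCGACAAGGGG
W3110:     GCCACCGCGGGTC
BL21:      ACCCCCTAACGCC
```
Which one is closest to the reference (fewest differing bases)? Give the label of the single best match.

Hamming distances to reference — TOP10: 9; DH5a: 9; K12: 1; W3110: 7; BL21: 6.
Smallest is K12 with 1 mismatch.

K12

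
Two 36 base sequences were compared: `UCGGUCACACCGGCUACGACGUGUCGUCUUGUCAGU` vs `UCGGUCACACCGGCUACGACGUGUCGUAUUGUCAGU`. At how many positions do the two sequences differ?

1

Mismatches (1-based): position 28: C→A.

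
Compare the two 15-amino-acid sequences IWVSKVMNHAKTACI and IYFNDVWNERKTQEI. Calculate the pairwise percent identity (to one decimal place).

Mismatches at positions 2, 3, 4, 5, 7, 9, 10, 13, 14 (1-based): 9 of 15.
Identical positions: 6/15 = 40% → 40.0%.

40.0%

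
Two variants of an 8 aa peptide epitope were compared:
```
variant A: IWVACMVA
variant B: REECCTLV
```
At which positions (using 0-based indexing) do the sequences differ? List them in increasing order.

Differences at position 0 (I→R), position 1 (W→E), position 2 (V→E), position 3 (A→C), position 5 (M→T), position 6 (V→L), position 7 (A→V).

0, 1, 2, 3, 5, 6, 7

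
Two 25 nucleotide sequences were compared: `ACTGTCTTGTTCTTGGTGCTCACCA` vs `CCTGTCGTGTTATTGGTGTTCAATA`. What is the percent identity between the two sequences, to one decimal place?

Mismatches at positions 1, 7, 12, 19, 23, 24 (1-based): 6 of 25.
Identical positions: 19/25 = 76% → 76.0%.

76.0%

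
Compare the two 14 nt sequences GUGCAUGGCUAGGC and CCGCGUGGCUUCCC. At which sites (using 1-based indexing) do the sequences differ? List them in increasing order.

Scanning 1-based: 1: G/C; 2: U/C; 5: A/G; 11: A/U; 12: G/C; 13: G/C.

1, 2, 5, 11, 12, 13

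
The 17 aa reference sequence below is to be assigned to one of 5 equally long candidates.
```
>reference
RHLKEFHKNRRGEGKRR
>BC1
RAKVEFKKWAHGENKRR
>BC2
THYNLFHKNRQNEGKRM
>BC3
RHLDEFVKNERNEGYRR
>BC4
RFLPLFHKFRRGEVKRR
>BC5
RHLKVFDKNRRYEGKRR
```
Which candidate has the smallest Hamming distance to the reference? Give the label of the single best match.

BC5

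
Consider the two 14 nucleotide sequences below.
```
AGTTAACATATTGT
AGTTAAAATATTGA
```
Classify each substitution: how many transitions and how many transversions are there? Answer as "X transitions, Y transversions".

0 transitions, 2 transversions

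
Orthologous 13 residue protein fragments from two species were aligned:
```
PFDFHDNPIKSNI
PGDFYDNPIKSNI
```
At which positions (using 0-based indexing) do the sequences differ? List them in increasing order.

1, 4

Differences at position 1 (F→G), position 4 (H→Y).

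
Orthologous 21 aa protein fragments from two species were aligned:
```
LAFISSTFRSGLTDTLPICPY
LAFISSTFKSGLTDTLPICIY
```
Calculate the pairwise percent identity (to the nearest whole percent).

2 positions differ (9, 20), so 19 of 21 match: 19/21 = 90.48%.

90%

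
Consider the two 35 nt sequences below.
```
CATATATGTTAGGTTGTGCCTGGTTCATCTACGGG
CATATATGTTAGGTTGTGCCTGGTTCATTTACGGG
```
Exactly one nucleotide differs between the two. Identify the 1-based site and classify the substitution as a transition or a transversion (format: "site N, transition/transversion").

site 29, transition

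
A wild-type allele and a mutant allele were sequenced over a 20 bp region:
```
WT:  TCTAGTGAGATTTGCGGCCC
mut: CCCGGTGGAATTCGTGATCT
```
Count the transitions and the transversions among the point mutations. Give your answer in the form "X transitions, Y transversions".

10 transitions, 0 transversions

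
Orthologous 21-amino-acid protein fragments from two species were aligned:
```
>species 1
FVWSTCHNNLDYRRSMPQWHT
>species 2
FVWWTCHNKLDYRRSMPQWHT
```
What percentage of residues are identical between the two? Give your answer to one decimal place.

Mismatches at positions 4, 9 (1-based): 2 of 21.
Identical positions: 19/21 = 90.48% → 90.5%.

90.5%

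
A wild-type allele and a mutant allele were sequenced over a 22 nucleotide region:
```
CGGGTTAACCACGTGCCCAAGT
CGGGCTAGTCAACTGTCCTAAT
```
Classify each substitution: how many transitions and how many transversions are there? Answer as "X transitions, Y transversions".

5 transitions, 3 transversions

Mismatches (1-based):
position 5: T→C (pyrimidine→pyrimidine, transition)
position 8: A→G (purine→purine, transition)
position 9: C→T (pyrimidine→pyrimidine, transition)
position 12: C→A (pyrimidine→purine, transversion)
position 13: G→C (purine→pyrimidine, transversion)
position 16: C→T (pyrimidine→pyrimidine, transition)
position 19: A→T (purine→pyrimidine, transversion)
position 21: G→A (purine→purine, transition)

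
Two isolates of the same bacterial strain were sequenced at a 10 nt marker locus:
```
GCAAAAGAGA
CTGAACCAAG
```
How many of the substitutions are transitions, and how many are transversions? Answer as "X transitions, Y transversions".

4 transitions, 3 transversions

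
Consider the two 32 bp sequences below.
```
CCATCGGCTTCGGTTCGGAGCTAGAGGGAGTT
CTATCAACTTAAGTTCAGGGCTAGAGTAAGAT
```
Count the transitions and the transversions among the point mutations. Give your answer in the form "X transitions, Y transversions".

7 transitions, 3 transversions

Mismatches (1-based):
base 2: C→T (pyrimidine→pyrimidine, transition)
base 6: G→A (purine→purine, transition)
base 7: G→A (purine→purine, transition)
base 11: C→A (pyrimidine→purine, transversion)
base 12: G→A (purine→purine, transition)
base 17: G→A (purine→purine, transition)
base 19: A→G (purine→purine, transition)
base 27: G→T (purine→pyrimidine, transversion)
base 28: G→A (purine→purine, transition)
base 31: T→A (pyrimidine→purine, transversion)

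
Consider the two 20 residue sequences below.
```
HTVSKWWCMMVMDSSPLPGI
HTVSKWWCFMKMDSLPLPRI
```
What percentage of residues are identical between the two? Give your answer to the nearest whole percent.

4 positions differ (9, 11, 15, 19), so 16 of 20 match: 16/20 = 80%.

80%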